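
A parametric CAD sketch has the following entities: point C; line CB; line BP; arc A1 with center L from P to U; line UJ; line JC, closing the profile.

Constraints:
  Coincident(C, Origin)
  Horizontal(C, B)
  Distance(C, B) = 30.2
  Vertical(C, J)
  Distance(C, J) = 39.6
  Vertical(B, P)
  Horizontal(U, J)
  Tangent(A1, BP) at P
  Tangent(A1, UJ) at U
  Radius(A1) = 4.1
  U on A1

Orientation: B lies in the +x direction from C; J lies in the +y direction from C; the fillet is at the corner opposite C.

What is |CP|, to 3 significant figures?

46.6

C is at the origin; CB is horizontal with |CB| = 30.2 and B on the +x side, so B = (30.2, 0.00). C and J share the same x with |CJ| = 39.6 and J on the +y side, so J = (0.00, 39.6). The virtual corner opposite C is at (30.2, 39.6). A1 meets BP tangentially, so LP is at right angles to BP and A1 meets UJ tangentially, so LU is at right angles to UJ, with radius 4.1, so the center L sits 4.1 in from both sides at L = (26.1, 35.5). That places the tangent points at P = (30.2, 35.5) on BP and U = (26.1, 39.6) on UJ. Then |CP| = |P − C| = 46.6.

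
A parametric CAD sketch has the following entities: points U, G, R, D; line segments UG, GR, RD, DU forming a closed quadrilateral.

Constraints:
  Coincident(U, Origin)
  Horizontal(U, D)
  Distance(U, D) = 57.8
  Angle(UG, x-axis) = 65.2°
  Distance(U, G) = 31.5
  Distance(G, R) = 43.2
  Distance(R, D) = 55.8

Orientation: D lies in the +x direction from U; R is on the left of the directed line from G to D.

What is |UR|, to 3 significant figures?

72.6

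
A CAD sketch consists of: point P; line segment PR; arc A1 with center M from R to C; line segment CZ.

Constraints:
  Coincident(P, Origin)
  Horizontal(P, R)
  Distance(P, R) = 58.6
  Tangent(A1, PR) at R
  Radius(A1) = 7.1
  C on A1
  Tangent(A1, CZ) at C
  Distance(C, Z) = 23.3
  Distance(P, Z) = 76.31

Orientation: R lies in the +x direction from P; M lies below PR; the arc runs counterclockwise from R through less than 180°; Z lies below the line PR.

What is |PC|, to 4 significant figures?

55.19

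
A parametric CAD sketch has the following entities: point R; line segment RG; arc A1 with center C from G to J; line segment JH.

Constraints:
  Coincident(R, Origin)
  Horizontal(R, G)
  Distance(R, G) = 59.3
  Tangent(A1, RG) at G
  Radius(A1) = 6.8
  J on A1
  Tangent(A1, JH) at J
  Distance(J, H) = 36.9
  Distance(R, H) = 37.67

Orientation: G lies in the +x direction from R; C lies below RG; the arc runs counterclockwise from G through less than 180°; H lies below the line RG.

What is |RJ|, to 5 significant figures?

54.826

Checks: R.y = 0.00, G.y = 0.00 ✓; |CJ| = 6.800 ✓; ∠(CJ, JH) = 90.00° ✓; |JH| = 36.90 ✓; |RH| = 37.67 ✓.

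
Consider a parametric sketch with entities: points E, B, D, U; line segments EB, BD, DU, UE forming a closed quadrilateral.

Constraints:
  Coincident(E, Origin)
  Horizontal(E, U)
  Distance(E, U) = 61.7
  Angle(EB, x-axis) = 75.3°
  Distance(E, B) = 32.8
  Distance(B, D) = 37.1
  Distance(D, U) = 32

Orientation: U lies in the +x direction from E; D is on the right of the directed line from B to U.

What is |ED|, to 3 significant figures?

29.8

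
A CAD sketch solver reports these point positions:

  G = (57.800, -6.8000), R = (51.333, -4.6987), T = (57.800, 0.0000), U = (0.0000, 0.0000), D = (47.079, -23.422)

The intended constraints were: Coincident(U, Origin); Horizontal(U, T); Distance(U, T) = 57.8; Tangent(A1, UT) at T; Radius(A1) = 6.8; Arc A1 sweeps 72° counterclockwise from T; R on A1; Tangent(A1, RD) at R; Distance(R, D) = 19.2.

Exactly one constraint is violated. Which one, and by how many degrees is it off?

Tangent(A1, RD) at R — off by 5.20°.

U = (0.00, 0.00) ✓; U.y = 0.00, T.y = 0.00 ✓; |UT| = 57.80 ✓; ∠(GT, TU) = 90.00° ✓; |GT| = 6.800 ✓; bearing(G→R) − bearing(G→T) = 72.00° ✓; |GR| = 6.800 ✓; ∠(GR, RD) = 84.80° ✗; |RD| = 19.20 ✓.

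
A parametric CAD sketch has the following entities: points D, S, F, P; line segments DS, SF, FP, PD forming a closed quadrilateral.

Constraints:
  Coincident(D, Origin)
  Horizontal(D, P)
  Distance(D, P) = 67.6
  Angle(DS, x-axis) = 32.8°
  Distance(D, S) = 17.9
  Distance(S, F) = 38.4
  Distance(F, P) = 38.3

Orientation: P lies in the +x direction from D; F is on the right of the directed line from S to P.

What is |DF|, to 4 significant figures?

42.65

D is at the origin; D and P share the same y with |DP| = 67.6 and P in +x, so P = (67.6, 0). DS runs at 32.8° with |DS| = 17.9, so S = (15.05, 9.697). F is determined by |SF| = 38.4 and |FP| = 38.3 together: it lies at the intersection of circle(S, 38.4) and circle(P, 38.3). With |SP| = 53.44, the foot of the radical line on SP is 26.79 from S and the perpendicular offset is √(38.4² − 26.79²) = 27.51. Taking the right-of-SP solution: F = (36.40, -22.22).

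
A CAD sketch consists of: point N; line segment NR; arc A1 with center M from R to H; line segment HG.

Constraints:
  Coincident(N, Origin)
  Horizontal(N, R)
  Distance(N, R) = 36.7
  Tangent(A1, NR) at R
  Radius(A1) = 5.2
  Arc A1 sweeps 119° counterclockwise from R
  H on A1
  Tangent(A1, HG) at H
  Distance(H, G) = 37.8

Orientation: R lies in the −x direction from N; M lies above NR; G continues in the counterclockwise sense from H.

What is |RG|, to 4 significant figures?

43.05

N is at the origin; N and R share the same y with |NR| = 36.7 and R on the −x side, so R = (-36.70, 0.000). The tangent condition forces MR to be normal to NR, so M = R + (0, 5.2) = (-36.70, 5.200). On A1, R sits at bearing -90° from M; a 119° counterclockwise sweep puts H at bearing 29°, so H = M + 5.2·(cos 29°, sin 29°) = (-32.15, 7.721). Since A1 is tangent to HG there, MH ⟂ HG, so HG runs along (−sin 29°, cos 29°); with |HG| = 37.8, G = (-50.48, 40.78). Then |RG| = |G − R| = 43.05.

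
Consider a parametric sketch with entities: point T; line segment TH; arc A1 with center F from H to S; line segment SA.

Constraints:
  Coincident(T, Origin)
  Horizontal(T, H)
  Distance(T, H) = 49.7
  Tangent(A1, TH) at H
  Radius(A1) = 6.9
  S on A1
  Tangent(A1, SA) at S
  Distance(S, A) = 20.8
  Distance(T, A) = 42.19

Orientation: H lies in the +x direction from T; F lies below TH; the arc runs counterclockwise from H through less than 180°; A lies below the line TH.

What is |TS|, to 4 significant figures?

43.56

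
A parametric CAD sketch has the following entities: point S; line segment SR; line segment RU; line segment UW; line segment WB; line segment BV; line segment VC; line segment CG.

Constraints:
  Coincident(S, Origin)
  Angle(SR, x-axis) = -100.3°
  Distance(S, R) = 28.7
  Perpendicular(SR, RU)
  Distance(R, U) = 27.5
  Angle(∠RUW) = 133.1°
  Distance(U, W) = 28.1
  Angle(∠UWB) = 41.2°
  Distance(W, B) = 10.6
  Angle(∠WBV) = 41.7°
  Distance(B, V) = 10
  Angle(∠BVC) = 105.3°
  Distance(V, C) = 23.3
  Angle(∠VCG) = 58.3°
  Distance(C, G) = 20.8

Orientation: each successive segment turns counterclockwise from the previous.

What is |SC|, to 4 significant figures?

62.43

S is at the origin; SR runs at -100.3° with length 28.7, so R = (-5.132, -28.24). The perpendicularity gives RU at right angles to SR, so RU runs at -10.30°; with |RU| = 27.5, U = (21.93, -33.15). ∠RUW = 133.1° gives UW at 36.60° from the x-axis; with |UW| = 28.1, W = (44.48, -16.40). ∠UWB = 41.2° gives WB at 175.4° from the x-axis; with |WB| = 10.6, B = (33.92, -15.55). ∠WBV = 41.7° gives BV at -46.30° from the x-axis; with |BV| = 10.0, V = (40.83, -22.78). ∠BVC = 105.3° gives VC at 28.40° from the x-axis; with |VC| = 23.3, C = (61.32, -11.70). Then |SC| = |C − S| = 62.43.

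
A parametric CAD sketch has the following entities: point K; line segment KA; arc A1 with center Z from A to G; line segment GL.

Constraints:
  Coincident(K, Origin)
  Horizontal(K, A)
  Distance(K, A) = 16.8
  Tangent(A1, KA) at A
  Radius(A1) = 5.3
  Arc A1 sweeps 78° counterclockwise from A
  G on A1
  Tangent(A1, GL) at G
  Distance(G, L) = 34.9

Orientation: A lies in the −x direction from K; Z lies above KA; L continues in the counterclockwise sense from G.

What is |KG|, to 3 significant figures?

12.4

The tangent condition forces ZA to be normal to KA, so Z = A + (0, 5.3) = (-16.8, 5.30). On A1, A sits at bearing -90° from Z; a 78° counterclockwise sweep puts G at bearing -12°, so G = Z + 5.3·(cos -12°, sin -12°) = (-11.6, 4.20). Then |KG| = |G − K| = 12.4.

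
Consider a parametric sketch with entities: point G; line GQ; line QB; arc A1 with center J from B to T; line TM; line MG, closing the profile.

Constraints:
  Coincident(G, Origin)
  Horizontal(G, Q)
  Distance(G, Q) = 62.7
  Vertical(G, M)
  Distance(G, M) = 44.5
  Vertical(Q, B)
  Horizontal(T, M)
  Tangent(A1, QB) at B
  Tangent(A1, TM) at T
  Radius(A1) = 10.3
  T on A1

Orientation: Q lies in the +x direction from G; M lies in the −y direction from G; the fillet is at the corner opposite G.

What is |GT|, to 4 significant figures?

68.75

G is at the origin; GQ is horizontal with |GQ| = 62.7 and Q on the +x side, so Q = (62.70, 0.000). G and M share the same x with |GM| = 44.5 and M on the −y side, so M = (0.000, -44.50). The virtual corner opposite G is at (62.70, -44.50). Tangency of A1 to QB means the radius JB is perpendicular to QB and since A1 is tangent to TM there, JT ⟂ TM, with radius 10.3, so the center J sits 10.3 in from both sides at J = (52.40, -34.20). That places the tangent points at B = (62.70, -34.20) on QB and T = (52.40, -44.50) on TM. Then |GT| = |T − G| = 68.75.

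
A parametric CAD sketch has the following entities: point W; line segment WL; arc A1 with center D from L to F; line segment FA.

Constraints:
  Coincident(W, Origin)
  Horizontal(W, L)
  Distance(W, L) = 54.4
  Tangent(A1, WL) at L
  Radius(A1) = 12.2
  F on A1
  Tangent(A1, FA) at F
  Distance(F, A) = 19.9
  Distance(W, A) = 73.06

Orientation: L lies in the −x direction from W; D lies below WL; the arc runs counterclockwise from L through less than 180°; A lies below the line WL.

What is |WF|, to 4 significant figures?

67.83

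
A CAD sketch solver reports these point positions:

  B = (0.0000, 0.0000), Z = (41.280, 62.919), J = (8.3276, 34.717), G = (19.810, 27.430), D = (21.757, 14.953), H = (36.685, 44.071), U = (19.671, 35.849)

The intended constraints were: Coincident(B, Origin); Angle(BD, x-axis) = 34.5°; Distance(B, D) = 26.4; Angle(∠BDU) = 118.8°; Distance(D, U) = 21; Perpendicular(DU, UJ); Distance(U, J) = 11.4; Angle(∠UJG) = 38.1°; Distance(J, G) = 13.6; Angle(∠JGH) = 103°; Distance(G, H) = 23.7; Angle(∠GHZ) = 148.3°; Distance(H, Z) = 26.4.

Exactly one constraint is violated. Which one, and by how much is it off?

Distance(H, Z) = 26.4 — off by 7.00.

B = (0.00, 0.00) ✓; BD at 34.50° ✓; |BD| = 26.40 ✓; ∠BDU = 118.8° ✓; |DU| = 21.00 ✓; ∠(DU, UJ) = 90.00° ✓; |UJ| = 11.40 ✓; ∠UJG = 38.10° ✓; |JG| = 13.60 ✓; ∠JGH = 103.0° ✓; |GH| = 23.70 ✓; ∠GHZ = 148.3° ✓; |HZ| = 19.40 ✗.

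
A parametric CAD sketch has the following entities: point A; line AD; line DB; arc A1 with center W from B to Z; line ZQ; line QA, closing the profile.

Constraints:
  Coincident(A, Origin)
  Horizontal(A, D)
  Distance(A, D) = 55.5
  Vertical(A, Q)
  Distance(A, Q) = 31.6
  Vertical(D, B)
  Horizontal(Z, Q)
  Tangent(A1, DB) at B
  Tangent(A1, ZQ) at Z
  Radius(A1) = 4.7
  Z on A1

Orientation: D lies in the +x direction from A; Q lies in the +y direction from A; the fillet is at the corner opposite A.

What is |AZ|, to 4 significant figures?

59.83

The virtual corner opposite A is at (55.50, 31.60). Since A1 is tangent to DB there, WB ⟂ DB and tangency of A1 to ZQ means the radius WZ is perpendicular to ZQ, with radius 4.7, so the center W sits 4.7 in from both sides at W = (50.80, 26.90). That places the tangent points at B = (55.50, 26.90) on DB and Z = (50.80, 31.60) on ZQ. Then |AZ| = |Z − A| = 59.83.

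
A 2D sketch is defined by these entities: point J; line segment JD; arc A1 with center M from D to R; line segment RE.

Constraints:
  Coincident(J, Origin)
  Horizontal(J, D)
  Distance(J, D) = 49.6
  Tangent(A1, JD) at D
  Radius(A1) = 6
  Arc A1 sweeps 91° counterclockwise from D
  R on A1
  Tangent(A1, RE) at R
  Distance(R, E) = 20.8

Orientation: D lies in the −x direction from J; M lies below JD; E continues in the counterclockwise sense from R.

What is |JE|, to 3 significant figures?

61.4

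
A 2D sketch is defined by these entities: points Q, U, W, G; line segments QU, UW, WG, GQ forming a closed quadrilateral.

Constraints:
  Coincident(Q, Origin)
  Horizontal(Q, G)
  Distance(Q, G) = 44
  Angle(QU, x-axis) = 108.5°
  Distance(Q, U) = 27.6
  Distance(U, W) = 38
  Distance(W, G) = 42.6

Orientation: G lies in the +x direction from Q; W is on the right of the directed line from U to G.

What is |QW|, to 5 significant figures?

10.418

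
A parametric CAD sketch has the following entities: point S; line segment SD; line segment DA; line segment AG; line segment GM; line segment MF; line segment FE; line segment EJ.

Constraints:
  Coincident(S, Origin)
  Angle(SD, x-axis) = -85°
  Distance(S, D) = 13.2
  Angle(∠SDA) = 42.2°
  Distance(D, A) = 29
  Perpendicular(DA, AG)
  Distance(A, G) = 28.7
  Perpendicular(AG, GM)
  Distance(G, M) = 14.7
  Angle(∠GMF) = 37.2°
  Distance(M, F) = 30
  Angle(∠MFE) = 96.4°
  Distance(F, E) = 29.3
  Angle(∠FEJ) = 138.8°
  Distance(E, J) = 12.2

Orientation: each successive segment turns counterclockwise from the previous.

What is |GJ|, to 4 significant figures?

33.58

∠MFE = 96.4° gives FE at 99.20° from the x-axis; with |FE| = 29.3, E = (11.15, 52.58). ∠FEJ = 138.8° gives EJ at 140.4° from the x-axis; with |EJ| = 12.2, J = (1.746, 60.36). Then |GJ| = |J − G| = 33.58.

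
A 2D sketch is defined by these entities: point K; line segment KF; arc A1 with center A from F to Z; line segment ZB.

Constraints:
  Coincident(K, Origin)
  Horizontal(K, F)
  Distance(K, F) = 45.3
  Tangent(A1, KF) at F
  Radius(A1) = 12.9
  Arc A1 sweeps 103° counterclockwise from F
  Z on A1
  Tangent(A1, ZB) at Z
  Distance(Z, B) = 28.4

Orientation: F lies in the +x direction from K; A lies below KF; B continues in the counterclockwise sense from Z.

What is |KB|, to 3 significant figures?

58.5

K is at the origin; KF is horizontal with |KF| = 45.3 and F on the +x side, so F = (45.3, 0.00). Since A1 is tangent to KF there, AF ⟂ KF, so A = F + (0, -12.9) = (45.3, -12.9). On A1, F sits at bearing 90° from A; a 103° counterclockwise sweep puts Z at bearing 193°, so Z = A + 12.9·(cos 193°, sin 193°) = (32.7, -15.8). The tangent condition forces AZ to be normal to ZB, so ZB runs along (−sin 193°, cos 193°); with |ZB| = 28.4, B = (39.1, -43.5). Then |KB| = |B − K| = 58.5.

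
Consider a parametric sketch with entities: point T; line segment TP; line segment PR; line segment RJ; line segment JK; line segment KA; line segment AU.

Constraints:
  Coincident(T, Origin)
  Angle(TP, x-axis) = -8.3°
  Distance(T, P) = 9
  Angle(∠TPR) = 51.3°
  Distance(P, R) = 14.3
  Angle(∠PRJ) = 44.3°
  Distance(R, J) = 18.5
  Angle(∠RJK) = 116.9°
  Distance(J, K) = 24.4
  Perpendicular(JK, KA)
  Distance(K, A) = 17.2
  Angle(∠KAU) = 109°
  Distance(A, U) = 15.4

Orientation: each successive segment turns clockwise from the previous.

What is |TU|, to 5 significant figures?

19.498

The perpendicularity gives KA at right angles to JK, so KA runs at -65.800°; with |KA| = 17.2, A = (28.625, 1.7413). ∠KAU = 109.0° gives AU at -136.80° from the x-axis; with |AU| = 15.4, U = (17.399, -8.8007). Then |TU| = |U − T| = 19.498.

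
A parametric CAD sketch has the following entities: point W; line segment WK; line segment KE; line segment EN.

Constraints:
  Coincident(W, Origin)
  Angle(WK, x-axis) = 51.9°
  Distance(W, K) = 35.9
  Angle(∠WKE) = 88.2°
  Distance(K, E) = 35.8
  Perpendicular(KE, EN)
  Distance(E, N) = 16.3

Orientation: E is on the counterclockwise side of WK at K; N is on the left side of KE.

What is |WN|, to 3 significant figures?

39.8

W is at the origin; WK runs at 51.9° with length 35.9, so K = 35.9·(cos 51.9°, sin 51.9°) = (22.2, 28.3). ∠WKE = 88.2°, so KE runs at 51.9° + (180° − 88.2°) = 144° from the x-axis; with |KE| = 35.8, E = K + 35.8·(cos 144°, sin 144°) = (-6.70, 49.4). KE is perpendicular to EN; with |EN| = 16.3 on the left of KE, N = E + 16.3·(-0.592, -0.806) = (-16.4, 36.3). Then |WN| = |N − W| = 39.8.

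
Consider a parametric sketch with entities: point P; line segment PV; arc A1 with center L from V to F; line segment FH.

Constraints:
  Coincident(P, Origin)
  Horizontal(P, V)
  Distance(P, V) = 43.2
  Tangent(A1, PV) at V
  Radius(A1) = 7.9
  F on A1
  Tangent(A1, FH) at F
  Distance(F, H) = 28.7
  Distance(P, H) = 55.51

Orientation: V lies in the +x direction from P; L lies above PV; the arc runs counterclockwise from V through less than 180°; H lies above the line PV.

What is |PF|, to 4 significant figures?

51.72

Checks: P.y = 0.00, V.y = 0.00 ✓; |LF| = 7.900 ✓; ∠(LF, FH) = 90.00° ✓; |FH| = 28.70 ✓; |PH| = 55.51 ✓.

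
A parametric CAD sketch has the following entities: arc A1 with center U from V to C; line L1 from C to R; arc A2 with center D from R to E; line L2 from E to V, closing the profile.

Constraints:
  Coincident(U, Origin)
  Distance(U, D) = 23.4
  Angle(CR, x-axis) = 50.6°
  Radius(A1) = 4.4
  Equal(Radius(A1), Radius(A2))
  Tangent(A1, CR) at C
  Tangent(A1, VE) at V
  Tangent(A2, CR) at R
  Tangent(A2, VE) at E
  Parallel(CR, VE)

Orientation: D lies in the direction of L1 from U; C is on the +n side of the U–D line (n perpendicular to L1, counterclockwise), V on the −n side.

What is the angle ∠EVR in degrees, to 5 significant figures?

20.610°

Tangency of A1 to both parallel lines with radius 4.4 puts C and V at U ± 4.4·n: C = (-3.4000, 2.7928), V = (3.4000, -2.7928). Equal radii place R and E the same way about D: R = D + 4.4·n = (11.453, 20.875), E = D − 4.4·n = (18.253, 15.289). Then cos ∠EVR = VE·VR / (|VE||VR|), giving 20.610°.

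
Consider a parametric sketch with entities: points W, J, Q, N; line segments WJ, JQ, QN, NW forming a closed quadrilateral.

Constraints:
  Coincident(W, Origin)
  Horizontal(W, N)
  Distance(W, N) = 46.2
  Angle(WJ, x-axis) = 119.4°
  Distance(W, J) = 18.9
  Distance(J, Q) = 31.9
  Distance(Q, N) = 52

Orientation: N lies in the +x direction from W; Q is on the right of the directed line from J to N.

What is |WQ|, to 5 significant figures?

15.357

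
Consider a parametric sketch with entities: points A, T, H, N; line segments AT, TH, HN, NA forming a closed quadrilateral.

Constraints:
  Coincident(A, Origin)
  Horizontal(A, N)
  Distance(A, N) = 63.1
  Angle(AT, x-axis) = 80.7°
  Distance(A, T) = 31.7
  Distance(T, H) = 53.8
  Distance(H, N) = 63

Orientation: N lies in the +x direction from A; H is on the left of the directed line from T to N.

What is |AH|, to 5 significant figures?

79.045

A is at the origin; A and N share the same y with |AN| = 63.1 and N in +x, so N = (63.1, 0). AT runs at 80.7° with |AT| = 31.7, so T = (5.1228, 31.283). H is determined by |TH| = 53.8 and |HN| = 63.0 together: it lies at the intersection of circle(T, 53.8) and circle(N, 63.0). With |TN| = 65.879, the foot of the radical line on TN is 24.784 from T and the perpendicular offset is √(53.8² − 24.784²) = 47.752. Taking the left-of-TN solution: H = (49.609, 61.539).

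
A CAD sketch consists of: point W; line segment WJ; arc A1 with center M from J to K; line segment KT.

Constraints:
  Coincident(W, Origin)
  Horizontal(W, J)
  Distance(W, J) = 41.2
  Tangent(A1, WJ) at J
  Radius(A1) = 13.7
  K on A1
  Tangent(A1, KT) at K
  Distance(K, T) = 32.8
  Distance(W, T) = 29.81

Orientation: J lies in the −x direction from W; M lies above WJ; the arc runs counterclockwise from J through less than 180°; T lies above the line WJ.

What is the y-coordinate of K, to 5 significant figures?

4.3928

Checks: ∠(MJ, JW) = 90.00° ✓; |MK| = 13.70 ✓; ∠(MK, KT) = 90.00° ✓; |KT| = 32.80 ✓; |WT| = 29.81 ✓.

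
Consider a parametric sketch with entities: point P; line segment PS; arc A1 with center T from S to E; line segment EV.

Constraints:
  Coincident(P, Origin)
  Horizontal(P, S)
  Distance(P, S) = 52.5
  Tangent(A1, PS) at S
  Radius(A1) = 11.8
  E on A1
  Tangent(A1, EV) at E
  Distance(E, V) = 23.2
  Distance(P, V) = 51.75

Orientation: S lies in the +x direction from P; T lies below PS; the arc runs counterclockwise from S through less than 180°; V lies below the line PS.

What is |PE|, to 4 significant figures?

42.17

P is at the origin; PS is horizontal with |PS| = 52.5 and S on the +x side, so S = (52.50, 0.000). The tangent condition forces TS to be normal to PS, so T = S + (0, -11.8) = (52.50, -11.80). Since TE ⟂ EV (tangency), |TV| = √(11.8² + 23.2²) = 26.03 regardless of where E sits on A1. So V lies on both circle(P, 51.75) and circle(T, 26.03); the below-PS intersection is V = (38.98, -34.04). E is the foot of the tangent from V: E = (40.73, -10.91).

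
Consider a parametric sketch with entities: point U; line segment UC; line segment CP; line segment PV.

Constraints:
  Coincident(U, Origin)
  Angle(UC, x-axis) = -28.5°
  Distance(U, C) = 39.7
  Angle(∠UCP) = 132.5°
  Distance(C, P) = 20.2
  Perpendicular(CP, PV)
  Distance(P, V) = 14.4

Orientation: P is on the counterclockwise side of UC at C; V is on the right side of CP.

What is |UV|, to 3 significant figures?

64.2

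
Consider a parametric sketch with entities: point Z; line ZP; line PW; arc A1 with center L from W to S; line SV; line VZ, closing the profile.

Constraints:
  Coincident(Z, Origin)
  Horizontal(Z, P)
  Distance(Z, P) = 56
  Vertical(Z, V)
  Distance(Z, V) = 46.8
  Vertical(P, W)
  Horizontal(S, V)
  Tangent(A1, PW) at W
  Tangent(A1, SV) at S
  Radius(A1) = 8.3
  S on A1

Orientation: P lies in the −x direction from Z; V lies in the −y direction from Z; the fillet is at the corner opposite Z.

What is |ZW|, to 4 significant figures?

67.96

Z is at the origin; Z and P share the same y with |ZP| = 56.0 and P on the −x side, so P = (-56.00, 0.000). ZV is vertical with |ZV| = 46.8 and V on the −y side, so V = (0.000, -46.80). The virtual corner opposite Z is at (-56.00, -46.80). The tangent condition forces LW to be normal to PW and A1 meets SV tangentially, so LS is at right angles to SV, with radius 8.3, so the center L sits 8.3 in from both sides at L = (-47.70, -38.50). That places the tangent points at W = (-56.00, -38.50) on PW and S = (-47.70, -46.80) on SV. Then |ZW| = |W − Z| = 67.96.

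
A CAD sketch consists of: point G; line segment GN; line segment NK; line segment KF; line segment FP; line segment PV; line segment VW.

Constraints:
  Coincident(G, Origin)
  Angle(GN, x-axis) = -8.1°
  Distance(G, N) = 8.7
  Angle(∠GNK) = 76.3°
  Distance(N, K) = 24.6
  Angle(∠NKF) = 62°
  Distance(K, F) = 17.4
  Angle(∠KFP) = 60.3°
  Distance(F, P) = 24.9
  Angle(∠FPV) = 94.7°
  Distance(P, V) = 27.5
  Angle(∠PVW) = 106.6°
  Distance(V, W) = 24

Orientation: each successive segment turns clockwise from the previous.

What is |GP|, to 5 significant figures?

14.176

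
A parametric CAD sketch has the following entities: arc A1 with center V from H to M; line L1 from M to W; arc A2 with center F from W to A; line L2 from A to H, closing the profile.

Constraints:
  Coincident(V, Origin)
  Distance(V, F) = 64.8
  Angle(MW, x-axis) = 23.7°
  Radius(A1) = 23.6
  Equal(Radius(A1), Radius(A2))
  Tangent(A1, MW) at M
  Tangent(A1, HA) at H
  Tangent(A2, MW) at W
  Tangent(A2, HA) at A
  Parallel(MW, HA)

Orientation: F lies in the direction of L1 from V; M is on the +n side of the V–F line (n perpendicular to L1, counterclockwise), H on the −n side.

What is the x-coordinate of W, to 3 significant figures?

49.8

The slot axis is L1's direction at 23.7°, so u = (cos 23.7°, sin 23.7°) = (0.916, 0.402) and n = (−sin 23.7°, cos 23.7°) = (-0.402, 0.916). V is at the origin and F lies 64.8 along u from V, so F = 64.8·u = (59.3, 26.0). Tangency of A1 to both parallel lines with radius 23.6 puts M and H at V ± 23.6·n: M = (-9.49, 21.6), H = (9.49, -21.6). Equal radii place W and A the same way about F: W = F + 23.6·n = (49.8, 47.7), A = F − 23.6·n = (68.8, 4.44). So W.x = 49.8.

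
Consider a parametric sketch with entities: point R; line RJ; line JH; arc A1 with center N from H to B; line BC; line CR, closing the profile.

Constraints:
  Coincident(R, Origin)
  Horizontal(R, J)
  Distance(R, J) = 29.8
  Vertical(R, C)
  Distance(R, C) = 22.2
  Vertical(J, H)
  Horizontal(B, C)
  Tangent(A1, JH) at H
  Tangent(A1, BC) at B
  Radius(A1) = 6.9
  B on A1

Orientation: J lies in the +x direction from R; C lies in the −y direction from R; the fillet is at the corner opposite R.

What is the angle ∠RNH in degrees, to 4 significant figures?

146.3°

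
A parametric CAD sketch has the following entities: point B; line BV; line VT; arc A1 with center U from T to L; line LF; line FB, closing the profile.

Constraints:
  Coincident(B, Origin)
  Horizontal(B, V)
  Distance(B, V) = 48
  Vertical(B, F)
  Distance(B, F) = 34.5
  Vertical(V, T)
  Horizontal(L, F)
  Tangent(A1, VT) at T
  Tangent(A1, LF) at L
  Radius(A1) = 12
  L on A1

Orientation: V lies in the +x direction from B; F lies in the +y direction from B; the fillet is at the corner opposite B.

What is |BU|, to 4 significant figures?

42.45

B and F share the same x with |BF| = 34.5 and F on the +y side, so F = (0.000, 34.50). The virtual corner opposite B is at (48.00, 34.50). Tangency of A1 to VT means the radius UT is perpendicular to VT and tangency of A1 to LF means the radius UL is perpendicular to LF, with radius 12.0, so the center U sits 12.0 in from both sides at U = (36.00, 22.50). Then |BU| = |U − B| = 42.45.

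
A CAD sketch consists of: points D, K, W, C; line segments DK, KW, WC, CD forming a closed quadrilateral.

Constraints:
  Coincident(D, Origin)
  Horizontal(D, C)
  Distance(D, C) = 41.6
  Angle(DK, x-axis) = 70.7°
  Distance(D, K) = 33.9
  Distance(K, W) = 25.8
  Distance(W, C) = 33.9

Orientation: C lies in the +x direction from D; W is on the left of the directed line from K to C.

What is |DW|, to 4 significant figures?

49.93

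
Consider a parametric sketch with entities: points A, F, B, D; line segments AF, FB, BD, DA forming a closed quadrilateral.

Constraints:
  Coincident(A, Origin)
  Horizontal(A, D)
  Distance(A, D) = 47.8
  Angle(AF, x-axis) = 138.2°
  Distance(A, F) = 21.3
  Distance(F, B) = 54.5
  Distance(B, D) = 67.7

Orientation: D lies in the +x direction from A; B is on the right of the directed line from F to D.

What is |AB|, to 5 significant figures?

40.228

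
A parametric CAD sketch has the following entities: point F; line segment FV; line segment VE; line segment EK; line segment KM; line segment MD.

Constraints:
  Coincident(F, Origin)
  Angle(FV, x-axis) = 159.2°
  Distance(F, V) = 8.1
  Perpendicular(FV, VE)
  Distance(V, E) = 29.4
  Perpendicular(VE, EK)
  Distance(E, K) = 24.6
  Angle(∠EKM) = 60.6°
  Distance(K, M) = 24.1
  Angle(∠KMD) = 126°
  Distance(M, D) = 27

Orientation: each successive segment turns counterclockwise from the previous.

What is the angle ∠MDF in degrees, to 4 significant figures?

20.06°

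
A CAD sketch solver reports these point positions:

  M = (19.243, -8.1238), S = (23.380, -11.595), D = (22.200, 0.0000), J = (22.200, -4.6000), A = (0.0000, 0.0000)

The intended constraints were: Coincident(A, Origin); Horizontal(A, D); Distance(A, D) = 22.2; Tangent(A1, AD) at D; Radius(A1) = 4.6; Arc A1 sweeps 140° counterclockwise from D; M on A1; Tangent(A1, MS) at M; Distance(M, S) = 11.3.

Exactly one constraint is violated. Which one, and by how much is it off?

Distance(M, S) = 11.3 — off by 5.90.

A = (0.00, 0.00) ✓; A.y = 0.00, D.y = 0.00 ✓; |AD| = 22.20 ✓; ∠(JD, DA) = 90.00° ✓; |JD| = 4.600 ✓; bearing(J→M) − bearing(J→D) = 140.0° ✓; |JM| = 4.600 ✓; ∠(JM, MS) = 90.00° ✓; |MS| = 5.400 ✗.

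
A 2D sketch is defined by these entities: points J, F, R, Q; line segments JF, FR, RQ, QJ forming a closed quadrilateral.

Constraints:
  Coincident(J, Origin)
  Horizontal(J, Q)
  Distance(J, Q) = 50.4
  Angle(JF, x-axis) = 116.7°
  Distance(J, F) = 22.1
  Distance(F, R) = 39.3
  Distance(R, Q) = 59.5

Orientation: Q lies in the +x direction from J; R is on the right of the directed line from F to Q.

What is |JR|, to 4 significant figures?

20.22

Checks: |FR| = 39.30 ✓; |RQ| = 59.50 ✓.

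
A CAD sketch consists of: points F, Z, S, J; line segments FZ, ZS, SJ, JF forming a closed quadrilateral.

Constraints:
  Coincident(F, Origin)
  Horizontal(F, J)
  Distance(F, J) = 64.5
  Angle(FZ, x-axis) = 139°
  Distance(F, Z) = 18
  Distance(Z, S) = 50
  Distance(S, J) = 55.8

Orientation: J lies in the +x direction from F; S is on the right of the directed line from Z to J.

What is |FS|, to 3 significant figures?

32.6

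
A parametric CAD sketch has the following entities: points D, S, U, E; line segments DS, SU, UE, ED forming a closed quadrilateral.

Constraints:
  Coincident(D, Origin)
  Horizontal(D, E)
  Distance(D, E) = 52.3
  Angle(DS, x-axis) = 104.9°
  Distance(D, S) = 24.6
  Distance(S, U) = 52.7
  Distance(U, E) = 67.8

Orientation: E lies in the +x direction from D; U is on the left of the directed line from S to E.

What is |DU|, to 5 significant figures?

69.494

Checks: |SU| = 52.70 ✓; |UE| = 67.80 ✓.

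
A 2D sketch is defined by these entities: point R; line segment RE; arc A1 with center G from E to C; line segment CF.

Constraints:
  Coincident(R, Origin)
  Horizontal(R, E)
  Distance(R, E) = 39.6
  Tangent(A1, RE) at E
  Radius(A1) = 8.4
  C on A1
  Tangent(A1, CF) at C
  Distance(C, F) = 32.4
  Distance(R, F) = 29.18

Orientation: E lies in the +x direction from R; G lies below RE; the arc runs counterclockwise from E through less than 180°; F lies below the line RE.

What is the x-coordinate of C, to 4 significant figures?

33.38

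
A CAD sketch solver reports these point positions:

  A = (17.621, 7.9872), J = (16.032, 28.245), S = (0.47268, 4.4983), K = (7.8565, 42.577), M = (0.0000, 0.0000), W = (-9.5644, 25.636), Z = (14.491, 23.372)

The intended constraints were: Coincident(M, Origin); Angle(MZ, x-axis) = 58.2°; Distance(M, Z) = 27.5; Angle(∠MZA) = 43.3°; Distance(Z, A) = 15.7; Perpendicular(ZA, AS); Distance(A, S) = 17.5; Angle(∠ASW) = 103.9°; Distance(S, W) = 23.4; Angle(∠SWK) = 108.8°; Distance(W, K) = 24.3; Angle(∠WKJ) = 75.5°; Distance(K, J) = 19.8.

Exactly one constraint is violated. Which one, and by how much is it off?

Distance(K, J) = 19.8 — off by 3.30.

M = (0.00, 0.00) ✓; MZ at 58.20° ✓; |MZ| = 27.50 ✓; ∠MZA = 43.30° ✓; |ZA| = 15.70 ✓; ∠(ZA, AS) = 90.00° ✓; |AS| = 17.50 ✓; ∠ASW = 103.9° ✓; |SW| = 23.40 ✓; ∠SWK = 108.8° ✓; |WK| = 24.30 ✓; ∠WKJ = 75.50° ✓; |KJ| = 16.50 ✗.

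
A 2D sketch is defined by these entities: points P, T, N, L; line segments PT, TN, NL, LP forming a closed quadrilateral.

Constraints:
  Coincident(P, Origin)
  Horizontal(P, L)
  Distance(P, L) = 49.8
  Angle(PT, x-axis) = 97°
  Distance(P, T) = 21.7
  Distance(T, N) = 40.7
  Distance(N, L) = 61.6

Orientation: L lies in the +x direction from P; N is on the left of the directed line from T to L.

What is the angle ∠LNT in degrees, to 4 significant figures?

63.51°

P is at the origin; PL is horizontal with |PL| = 49.8 and L in +x, so L = (49.8, 0). PT runs at 97.0° with |PT| = 21.7, so T = (-2.645, 21.54). N is determined by |TN| = 40.7 and |NL| = 61.6 together: it lies at the intersection of circle(T, 40.7) and circle(L, 61.6). With |TL| = 56.70, the foot of the radical line on TL is 9.492 from T and the perpendicular offset is √(40.7² − 9.492²) = 39.58. Taking the left-of-TL solution: N = (21.17, 54.54).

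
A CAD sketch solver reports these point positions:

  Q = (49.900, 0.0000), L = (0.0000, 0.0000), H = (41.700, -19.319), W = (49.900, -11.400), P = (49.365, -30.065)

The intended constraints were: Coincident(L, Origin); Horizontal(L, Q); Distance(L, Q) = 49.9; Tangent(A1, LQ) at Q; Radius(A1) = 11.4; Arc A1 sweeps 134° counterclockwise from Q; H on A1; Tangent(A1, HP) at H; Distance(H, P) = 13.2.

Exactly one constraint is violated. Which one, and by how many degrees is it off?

Tangent(A1, HP) at H — off by 8.50°.

L = (0.00, 0.00) ✓; L.y = 0.00, Q.y = 0.00 ✓; |LQ| = 49.90 ✓; ∠(WQ, QL) = 90.00° ✓; |WQ| = 11.40 ✓; bearing(W→H) − bearing(W→Q) = 134.0° ✓; |WH| = 11.40 ✓; ∠(WH, HP) = 98.50° ✗; |HP| = 13.20 ✓.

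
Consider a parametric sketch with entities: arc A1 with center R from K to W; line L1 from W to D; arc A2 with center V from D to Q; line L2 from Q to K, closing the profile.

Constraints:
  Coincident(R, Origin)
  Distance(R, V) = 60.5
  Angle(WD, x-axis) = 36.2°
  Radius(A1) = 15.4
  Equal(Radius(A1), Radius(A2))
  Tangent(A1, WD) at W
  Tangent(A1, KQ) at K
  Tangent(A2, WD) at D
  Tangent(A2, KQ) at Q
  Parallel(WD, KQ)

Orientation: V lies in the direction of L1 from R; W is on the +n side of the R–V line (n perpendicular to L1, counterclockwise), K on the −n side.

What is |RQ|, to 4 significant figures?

62.43

The slot axis is L1's direction at 36.2°, so u = (cos 36.2°, sin 36.2°) = (0.8070, 0.5906) and n = (−sin 36.2°, cos 36.2°) = (-0.5906, 0.8070). R is at the origin and V lies 60.5 along u from R, so V = 60.5·u = (48.82, 35.73). Tangency of A1 to both parallel lines with radius 15.4 puts W and K at R ± 15.4·n: W = (-9.095, 12.43), K = (9.095, -12.43). Equal radii place D and Q the same way about V: D = V + 15.4·n = (39.73, 48.16), Q = V − 15.4·n = (57.92, 23.30). Then |RQ| = |Q − R| = 62.43.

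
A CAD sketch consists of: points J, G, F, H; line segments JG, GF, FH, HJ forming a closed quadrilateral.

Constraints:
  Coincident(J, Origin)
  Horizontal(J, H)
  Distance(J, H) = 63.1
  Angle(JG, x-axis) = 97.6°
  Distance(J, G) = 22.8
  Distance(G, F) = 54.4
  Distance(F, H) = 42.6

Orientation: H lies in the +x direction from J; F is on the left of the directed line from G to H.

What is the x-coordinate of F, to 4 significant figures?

48.52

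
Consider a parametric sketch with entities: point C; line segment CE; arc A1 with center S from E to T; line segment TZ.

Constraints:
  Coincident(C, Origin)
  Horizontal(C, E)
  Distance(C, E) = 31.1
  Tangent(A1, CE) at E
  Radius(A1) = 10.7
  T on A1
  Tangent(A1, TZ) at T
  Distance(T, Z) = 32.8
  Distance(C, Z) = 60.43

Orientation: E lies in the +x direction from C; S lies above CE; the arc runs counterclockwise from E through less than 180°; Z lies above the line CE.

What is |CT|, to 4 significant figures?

43.13

Checks: ∠(SE, EC) = 90.00° ✓; |ST| = 10.70 ✓; ∠(ST, TZ) = 90.00° ✓; |TZ| = 32.80 ✓; |CZ| = 60.43 ✓.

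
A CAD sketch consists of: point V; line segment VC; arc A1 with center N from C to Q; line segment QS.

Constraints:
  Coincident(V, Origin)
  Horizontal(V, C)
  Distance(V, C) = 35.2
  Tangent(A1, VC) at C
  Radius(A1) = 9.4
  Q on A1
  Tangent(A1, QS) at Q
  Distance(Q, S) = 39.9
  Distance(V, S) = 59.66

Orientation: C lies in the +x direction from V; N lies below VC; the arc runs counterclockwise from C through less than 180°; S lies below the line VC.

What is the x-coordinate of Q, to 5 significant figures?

25.914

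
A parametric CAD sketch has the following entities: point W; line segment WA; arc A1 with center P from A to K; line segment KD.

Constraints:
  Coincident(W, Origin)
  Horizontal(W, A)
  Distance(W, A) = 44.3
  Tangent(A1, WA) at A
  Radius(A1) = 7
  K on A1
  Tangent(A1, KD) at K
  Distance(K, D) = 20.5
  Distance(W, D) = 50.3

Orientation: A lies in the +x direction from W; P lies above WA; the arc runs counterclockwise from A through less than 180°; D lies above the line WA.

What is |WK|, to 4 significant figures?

51.57

Checks: |WA| = 44.30 ✓; |PK| = 7.000 ✓; ∠(PK, KD) = 90.00° ✓; |KD| = 20.50 ✓; |WD| = 50.30 ✓.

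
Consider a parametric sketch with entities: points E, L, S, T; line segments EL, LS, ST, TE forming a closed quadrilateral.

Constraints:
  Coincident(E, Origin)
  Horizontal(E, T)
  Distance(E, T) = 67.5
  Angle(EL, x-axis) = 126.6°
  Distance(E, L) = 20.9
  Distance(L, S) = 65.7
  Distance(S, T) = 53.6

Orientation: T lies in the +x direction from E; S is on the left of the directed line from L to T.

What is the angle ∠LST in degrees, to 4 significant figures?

85.81°

E is at the origin; ET is horizontal with |ET| = 67.5 and T in +x, so T = (67.5, 0). EL runs at 126.6° with |EL| = 20.9, so L = (-12.46, 16.78). S is determined by |LS| = 65.7 and |ST| = 53.6 together: it lies at the intersection of circle(L, 65.7) and circle(T, 53.6). With |LT| = 81.70, the foot of the radical line on LT is 49.69 from L and the perpendicular offset is √(65.7² − 49.69²) = 42.99. Taking the left-of-LT solution: S = (44.99, 48.65).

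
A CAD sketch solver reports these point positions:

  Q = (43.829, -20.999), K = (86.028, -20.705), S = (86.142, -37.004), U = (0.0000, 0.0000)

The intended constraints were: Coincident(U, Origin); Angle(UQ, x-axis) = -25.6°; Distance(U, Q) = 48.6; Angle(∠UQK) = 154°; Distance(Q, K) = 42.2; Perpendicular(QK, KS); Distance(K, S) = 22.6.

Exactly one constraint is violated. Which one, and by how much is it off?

Distance(K, S) = 22.6 — off by 6.30.

U = (0.00, 0.00) ✓; UQ at -25.60° ✓; |UQ| = 48.60 ✓; ∠UQK = 154.0° ✓; |QK| = 42.20 ✓; ∠(QK, KS) = 90.00° ✓; |KS| = 16.30 ✗.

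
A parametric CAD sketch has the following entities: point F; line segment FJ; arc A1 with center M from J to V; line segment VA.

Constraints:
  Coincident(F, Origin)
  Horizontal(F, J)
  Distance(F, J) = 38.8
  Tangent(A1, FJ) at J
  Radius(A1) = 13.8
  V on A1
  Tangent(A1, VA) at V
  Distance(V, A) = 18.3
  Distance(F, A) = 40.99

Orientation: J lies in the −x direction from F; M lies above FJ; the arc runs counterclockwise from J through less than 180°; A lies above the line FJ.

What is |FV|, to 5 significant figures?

28.649

F is at the origin; F and J share the same y with |FJ| = 38.8 and J on the −x side, so J = (-38.800, 0.0000). Tangency of A1 to FJ means the radius MJ is perpendicular to FJ, so M = J + (0, 13.8) = (-38.800, 13.800). Since MV ⟂ VA (tangency), |MA| = √(13.8² + 18.3²) = 22.920 regardless of where V sits on A1. So A lies on both circle(F, 40.99) and circle(M, 22.920); the above-FJ intersection is A = (-25.252, 32.288). V is the foot of the tangent from A: V = (-25.001, 13.989).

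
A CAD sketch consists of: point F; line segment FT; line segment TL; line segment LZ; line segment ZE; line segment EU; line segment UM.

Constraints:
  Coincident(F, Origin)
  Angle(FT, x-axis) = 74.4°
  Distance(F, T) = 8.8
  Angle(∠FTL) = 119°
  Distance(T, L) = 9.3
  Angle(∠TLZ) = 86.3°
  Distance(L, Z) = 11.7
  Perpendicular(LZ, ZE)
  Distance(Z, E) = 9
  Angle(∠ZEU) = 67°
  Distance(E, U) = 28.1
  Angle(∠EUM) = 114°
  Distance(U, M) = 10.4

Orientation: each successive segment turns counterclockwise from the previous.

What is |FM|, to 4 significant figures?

34.22

F is at the origin; FT runs at 74.4° with length 8.8, so T = (2.366, 8.476). ∠FTL = 119.0° gives TL at 135.4° from the x-axis; with |TL| = 9.3, L = (-4.255, 15.01). ∠TLZ = 86.3° gives LZ at -130.9° from the x-axis; with |LZ| = 11.7, Z = (-11.92, 6.162). LZ ⟂ ZE, so ZE runs at -40.90°; with |ZE| = 9.0, E = (-5.113, 0.2697). ∠ZEU = 67.0° gives EU at 72.10° from the x-axis; with |EU| = 28.1, U = (3.524, 27.01). ∠EUM = 114.0° gives UM at 138.1° from the x-axis; with |UM| = 10.4, M = (-4.217, 33.95). Then |FM| = |M − F| = 34.22.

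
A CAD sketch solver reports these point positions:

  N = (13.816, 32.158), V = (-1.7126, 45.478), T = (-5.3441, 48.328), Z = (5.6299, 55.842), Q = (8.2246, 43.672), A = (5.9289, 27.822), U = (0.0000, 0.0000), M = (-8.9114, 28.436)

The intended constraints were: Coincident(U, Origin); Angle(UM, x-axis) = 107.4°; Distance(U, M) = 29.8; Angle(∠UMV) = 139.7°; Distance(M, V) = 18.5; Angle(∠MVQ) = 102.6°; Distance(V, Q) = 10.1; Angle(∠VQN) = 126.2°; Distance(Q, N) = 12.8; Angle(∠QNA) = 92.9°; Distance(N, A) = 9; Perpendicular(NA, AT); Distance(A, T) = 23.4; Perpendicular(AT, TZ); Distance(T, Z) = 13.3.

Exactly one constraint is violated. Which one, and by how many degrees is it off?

Perpendicular(AT, TZ) — off by 5.60°.

U = (0.00, 0.00) ✓; UM at 107.4° ✓; |UM| = 29.80 ✓; ∠UMV = 139.7° ✓; |MV| = 18.50 ✓; ∠MVQ = 102.6° ✓; |VQ| = 10.10 ✓; ∠VQN = 126.2° ✓; |QN| = 12.80 ✓; ∠QNA = 92.90° ✓; |NA| = 9.000 ✓; ∠(NA, AT) = 90.00° ✓; |AT| = 23.40 ✓; ∠(AT, TZ) = 84.40° ✗; |TZ| = 13.30 ✓.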